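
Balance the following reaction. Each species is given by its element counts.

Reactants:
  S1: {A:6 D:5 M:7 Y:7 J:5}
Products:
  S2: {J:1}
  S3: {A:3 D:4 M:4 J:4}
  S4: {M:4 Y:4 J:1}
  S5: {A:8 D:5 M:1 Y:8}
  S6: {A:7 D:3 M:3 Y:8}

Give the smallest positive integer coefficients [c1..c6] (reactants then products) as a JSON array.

A: 4·6 = 24 | 5·0+3·3+3·0+1·8+1·7 = 24
D: 4·5 = 20 | 5·0+3·4+3·0+1·5+1·3 = 20
M: 4·7 = 28 | 5·0+3·4+3·4+1·1+1·3 = 28
Y: 4·7 = 28 | 5·0+3·0+3·4+1·8+1·8 = 28
J: 4·5 = 20 | 5·1+3·4+3·1+1·0+1·0 = 20
gcd(4,5,3,3,1,1) = 1

Coefficients: [4, 5, 3, 3, 1, 1]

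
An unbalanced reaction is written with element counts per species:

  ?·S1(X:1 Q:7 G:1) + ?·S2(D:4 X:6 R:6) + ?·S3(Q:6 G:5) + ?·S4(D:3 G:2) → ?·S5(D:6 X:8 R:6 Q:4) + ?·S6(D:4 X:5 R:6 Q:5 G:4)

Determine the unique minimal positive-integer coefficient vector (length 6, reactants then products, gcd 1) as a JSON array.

D: 3·0+6·4+1·0+2·3 = 30 | 3·6+3·4 = 30
X: 3·1+6·6+1·0+2·0 = 39 | 3·8+3·5 = 39
R: 3·0+6·6+1·0+2·0 = 36 | 3·6+3·6 = 36
Q: 3·7+6·0+1·6+2·0 = 27 | 3·4+3·5 = 27
G: 3·1+6·0+1·5+2·2 = 12 | 3·0+3·4 = 12
gcd(3,6,1,2,3,3) = 1

Coefficients: [3, 6, 1, 2, 3, 3]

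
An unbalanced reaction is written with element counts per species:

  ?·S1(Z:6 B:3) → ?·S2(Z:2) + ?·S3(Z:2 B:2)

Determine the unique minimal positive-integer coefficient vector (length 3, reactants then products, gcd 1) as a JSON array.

Coefficients: [2, 3, 3]

Z: 2·6 = 12 | 3·2+3·2 = 12
B: 2·3 = 6 | 3·0+3·2 = 6
gcd(2,3,3) = 1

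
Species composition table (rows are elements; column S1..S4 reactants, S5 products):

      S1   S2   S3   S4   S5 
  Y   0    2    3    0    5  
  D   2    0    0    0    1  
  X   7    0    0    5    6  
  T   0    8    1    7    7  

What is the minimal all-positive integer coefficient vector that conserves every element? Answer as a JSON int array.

Coefficients: [2, 1, 6, 2, 4]

Y: 2·0+1·2+6·3+2·0 = 20 | 4·5 = 20
D: 2·2+1·0+6·0+2·0 = 4 | 4·1 = 4
X: 2·7+1·0+6·0+2·5 = 24 | 4·6 = 24
T: 2·0+1·8+6·1+2·7 = 28 | 4·7 = 28
gcd(2,1,6,2,4) = 1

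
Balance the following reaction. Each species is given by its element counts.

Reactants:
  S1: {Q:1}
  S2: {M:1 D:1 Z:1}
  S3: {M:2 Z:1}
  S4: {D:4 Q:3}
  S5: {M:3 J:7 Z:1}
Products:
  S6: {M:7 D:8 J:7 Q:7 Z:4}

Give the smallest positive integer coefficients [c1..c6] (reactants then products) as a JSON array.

Coefficients: [5, 4, 2, 3, 2, 2]

M: 5·0+4·1+2·2+3·0+2·3 = 14 | 2·7 = 14
D: 5·0+4·1+2·0+3·4+2·0 = 16 | 2·8 = 16
J: 5·0+4·0+2·0+3·0+2·7 = 14 | 2·7 = 14
Q: 5·1+4·0+2·0+3·3+2·0 = 14 | 2·7 = 14
Z: 5·0+4·1+2·1+3·0+2·1 = 8 | 2·4 = 8
gcd(5,4,2,3,2,2) = 1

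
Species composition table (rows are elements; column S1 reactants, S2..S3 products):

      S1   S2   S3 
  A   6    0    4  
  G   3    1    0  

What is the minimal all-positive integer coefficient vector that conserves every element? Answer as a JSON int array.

Coefficients: [2, 6, 3]

A: 2·6 = 12 | 6·0+3·4 = 12
G: 2·3 = 6 | 6·1+3·0 = 6
gcd(2,6,3) = 1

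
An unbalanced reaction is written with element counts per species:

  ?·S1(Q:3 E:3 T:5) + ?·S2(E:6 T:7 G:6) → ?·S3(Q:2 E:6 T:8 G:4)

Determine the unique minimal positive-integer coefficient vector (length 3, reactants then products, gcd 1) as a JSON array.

Coefficients: [2, 2, 3]

Q: 2·3+2·0 = 6 | 3·2 = 6
E: 2·3+2·6 = 18 | 3·6 = 18
T: 2·5+2·7 = 24 | 3·8 = 24
G: 2·0+2·6 = 12 | 3·4 = 12
gcd(2,2,3) = 1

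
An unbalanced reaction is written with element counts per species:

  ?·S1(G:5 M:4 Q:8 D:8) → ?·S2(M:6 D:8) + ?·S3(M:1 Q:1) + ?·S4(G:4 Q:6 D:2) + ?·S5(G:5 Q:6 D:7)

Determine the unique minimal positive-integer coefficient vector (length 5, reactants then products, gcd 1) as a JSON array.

G: 6·5 = 30 | 3·0+6·0+5·4+2·5 = 30
M: 6·4 = 24 | 3·6+6·1+5·0+2·0 = 24
Q: 6·8 = 48 | 3·0+6·1+5·6+2·6 = 48
D: 6·8 = 48 | 3·8+6·0+5·2+2·7 = 48
gcd(6,3,6,5,2) = 1

Coefficients: [6, 3, 6, 5, 2]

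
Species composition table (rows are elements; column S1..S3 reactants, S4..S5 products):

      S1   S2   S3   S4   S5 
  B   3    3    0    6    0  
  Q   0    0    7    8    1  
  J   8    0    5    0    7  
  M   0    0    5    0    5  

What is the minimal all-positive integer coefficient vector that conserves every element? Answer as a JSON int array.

Coefficients: [1, 5, 4, 3, 4]

B: 1·3+5·3+4·0 = 18 | 3·6+4·0 = 18
Q: 1·0+5·0+4·7 = 28 | 3·8+4·1 = 28
J: 1·8+5·0+4·5 = 28 | 3·0+4·7 = 28
M: 1·0+5·0+4·5 = 20 | 3·0+4·5 = 20
gcd(1,5,4,3,4) = 1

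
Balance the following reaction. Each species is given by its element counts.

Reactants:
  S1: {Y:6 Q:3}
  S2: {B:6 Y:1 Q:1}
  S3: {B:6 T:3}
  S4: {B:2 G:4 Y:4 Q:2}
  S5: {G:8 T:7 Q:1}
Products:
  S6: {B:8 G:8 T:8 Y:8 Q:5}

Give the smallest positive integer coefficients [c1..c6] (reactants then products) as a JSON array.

Coefficients: [5, 2, 4, 2, 4, 5]

B: 5·0+2·6+4·6+2·2+4·0 = 40 | 5·8 = 40
G: 5·0+2·0+4·0+2·4+4·8 = 40 | 5·8 = 40
T: 5·0+2·0+4·3+2·0+4·7 = 40 | 5·8 = 40
Y: 5·6+2·1+4·0+2·4+4·0 = 40 | 5·8 = 40
Q: 5·3+2·1+4·0+2·2+4·1 = 25 | 5·5 = 25
gcd(5,2,4,2,4,5) = 1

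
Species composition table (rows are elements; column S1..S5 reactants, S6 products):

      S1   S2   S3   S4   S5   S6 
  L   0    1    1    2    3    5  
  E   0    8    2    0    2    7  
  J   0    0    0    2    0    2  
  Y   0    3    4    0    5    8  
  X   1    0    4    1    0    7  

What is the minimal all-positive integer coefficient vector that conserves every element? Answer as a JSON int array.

Coefficients: [4, 1, 2, 2, 1, 2]

L: 4·0+1·1+2·1+2·2+1·3 = 10 | 2·5 = 10
E: 4·0+1·8+2·2+2·0+1·2 = 14 | 2·7 = 14
J: 4·0+1·0+2·0+2·2+1·0 = 4 | 2·2 = 4
Y: 4·0+1·3+2·4+2·0+1·5 = 16 | 2·8 = 16
X: 4·1+1·0+2·4+2·1+1·0 = 14 | 2·7 = 14
gcd(4,1,2,2,1,2) = 1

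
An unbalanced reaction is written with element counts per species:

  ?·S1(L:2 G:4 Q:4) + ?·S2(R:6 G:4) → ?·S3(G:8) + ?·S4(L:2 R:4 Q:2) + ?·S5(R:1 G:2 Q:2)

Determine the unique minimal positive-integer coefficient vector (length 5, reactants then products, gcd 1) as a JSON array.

Coefficients: [6, 5, 4, 6, 6]

L: 6·2+5·0 = 12 | 4·0+6·2+6·0 = 12
R: 6·0+5·6 = 30 | 4·0+6·4+6·1 = 30
G: 6·4+5·4 = 44 | 4·8+6·0+6·2 = 44
Q: 6·4+5·0 = 24 | 4·0+6·2+6·2 = 24
gcd(6,5,4,6,6) = 1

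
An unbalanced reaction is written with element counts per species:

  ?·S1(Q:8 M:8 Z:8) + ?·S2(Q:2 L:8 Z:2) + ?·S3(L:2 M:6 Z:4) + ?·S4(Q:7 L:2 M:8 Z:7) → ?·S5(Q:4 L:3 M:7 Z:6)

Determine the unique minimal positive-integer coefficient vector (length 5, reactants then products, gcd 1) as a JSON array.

Q: 1·8+1·2+3·0+2·7 = 24 | 6·4 = 24
L: 1·0+1·8+3·2+2·2 = 18 | 6·3 = 18
M: 1·8+1·0+3·6+2·8 = 42 | 6·7 = 42
Z: 1·8+1·2+3·4+2·7 = 36 | 6·6 = 36
gcd(1,1,3,2,6) = 1

Coefficients: [1, 1, 3, 2, 6]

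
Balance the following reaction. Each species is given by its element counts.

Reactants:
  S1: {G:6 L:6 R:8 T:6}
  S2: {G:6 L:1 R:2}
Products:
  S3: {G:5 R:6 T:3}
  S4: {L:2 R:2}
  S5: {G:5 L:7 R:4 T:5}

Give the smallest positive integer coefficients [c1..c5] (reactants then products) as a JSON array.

G: 4·6+1·6 = 30 | 3·5+2·0+3·5 = 30
L: 4·6+1·1 = 25 | 3·0+2·2+3·7 = 25
R: 4·8+1·2 = 34 | 3·6+2·2+3·4 = 34
T: 4·6+1·0 = 24 | 3·3+2·0+3·5 = 24
gcd(4,1,3,2,3) = 1

Coefficients: [4, 1, 3, 2, 3]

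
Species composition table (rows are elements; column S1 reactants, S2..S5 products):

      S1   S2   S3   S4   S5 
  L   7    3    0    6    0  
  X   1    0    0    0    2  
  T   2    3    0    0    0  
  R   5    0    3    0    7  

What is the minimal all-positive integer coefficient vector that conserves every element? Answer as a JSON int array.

L: 6·7 = 42 | 4·3+3·0+5·6+3·0 = 42
X: 6·1 = 6 | 4·0+3·0+5·0+3·2 = 6
T: 6·2 = 12 | 4·3+3·0+5·0+3·0 = 12
R: 6·5 = 30 | 4·0+3·3+5·0+3·7 = 30
gcd(6,4,3,5,3) = 1

Coefficients: [6, 4, 3, 5, 3]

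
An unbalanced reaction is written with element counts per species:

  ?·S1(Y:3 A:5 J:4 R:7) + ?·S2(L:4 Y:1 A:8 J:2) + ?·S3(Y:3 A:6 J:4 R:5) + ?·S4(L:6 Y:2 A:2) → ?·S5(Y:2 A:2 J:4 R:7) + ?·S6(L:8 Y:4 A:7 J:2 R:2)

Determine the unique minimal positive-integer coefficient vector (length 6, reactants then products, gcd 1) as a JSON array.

Coefficients: [1, 1, 2, 6, 1, 5]

L: 1·0+1·4+2·0+6·6 = 40 | 1·0+5·8 = 40
Y: 1·3+1·1+2·3+6·2 = 22 | 1·2+5·4 = 22
A: 1·5+1·8+2·6+6·2 = 37 | 1·2+5·7 = 37
J: 1·4+1·2+2·4+6·0 = 14 | 1·4+5·2 = 14
R: 1·7+1·0+2·5+6·0 = 17 | 1·7+5·2 = 17
gcd(1,1,2,6,1,5) = 1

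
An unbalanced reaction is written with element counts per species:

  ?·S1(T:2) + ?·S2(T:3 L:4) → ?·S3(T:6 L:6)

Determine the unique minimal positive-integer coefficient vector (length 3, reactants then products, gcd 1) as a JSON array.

T: 3·2+6·3 = 24 | 4·6 = 24
L: 3·0+6·4 = 24 | 4·6 = 24
gcd(3,6,4) = 1

Coefficients: [3, 6, 4]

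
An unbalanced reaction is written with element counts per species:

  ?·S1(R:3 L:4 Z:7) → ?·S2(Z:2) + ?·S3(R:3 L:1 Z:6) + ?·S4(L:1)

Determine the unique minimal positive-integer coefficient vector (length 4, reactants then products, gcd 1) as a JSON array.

R: 2·3 = 6 | 1·0+2·3+6·0 = 6
L: 2·4 = 8 | 1·0+2·1+6·1 = 8
Z: 2·7 = 14 | 1·2+2·6+6·0 = 14
gcd(2,1,2,6) = 1

Coefficients: [2, 1, 2, 6]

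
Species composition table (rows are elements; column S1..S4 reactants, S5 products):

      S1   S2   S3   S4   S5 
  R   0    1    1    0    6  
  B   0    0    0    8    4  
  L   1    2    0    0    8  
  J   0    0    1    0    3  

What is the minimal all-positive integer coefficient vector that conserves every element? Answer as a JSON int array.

R: 4·0+6·1+6·1+1·0 = 12 | 2·6 = 12
B: 4·0+6·0+6·0+1·8 = 8 | 2·4 = 8
L: 4·1+6·2+6·0+1·0 = 16 | 2·8 = 16
J: 4·0+6·0+6·1+1·0 = 6 | 2·3 = 6
gcd(4,6,6,1,2) = 1

Coefficients: [4, 6, 6, 1, 2]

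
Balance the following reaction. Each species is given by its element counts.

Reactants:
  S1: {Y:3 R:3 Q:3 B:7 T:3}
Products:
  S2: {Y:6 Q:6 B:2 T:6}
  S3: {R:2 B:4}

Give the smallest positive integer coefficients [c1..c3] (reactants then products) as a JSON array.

Y: 2·3 = 6 | 1·6+3·0 = 6
R: 2·3 = 6 | 1·0+3·2 = 6
Q: 2·3 = 6 | 1·6+3·0 = 6
B: 2·7 = 14 | 1·2+3·4 = 14
T: 2·3 = 6 | 1·6+3·0 = 6
gcd(2,1,3) = 1

Coefficients: [2, 1, 3]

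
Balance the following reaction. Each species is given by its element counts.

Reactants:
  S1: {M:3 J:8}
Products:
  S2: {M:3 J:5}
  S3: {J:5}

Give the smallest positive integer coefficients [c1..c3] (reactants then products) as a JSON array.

Coefficients: [5, 5, 3]

M: 5·3 = 15 | 5·3+3·0 = 15
J: 5·8 = 40 | 5·5+3·5 = 40
gcd(5,5,3) = 1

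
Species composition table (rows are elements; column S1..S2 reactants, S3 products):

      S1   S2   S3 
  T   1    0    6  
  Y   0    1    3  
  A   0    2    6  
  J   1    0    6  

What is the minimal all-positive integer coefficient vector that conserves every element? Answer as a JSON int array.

T: 6·1+3·0 = 6 | 1·6 = 6
Y: 6·0+3·1 = 3 | 1·3 = 3
A: 6·0+3·2 = 6 | 1·6 = 6
J: 6·1+3·0 = 6 | 1·6 = 6
gcd(6,3,1) = 1

Coefficients: [6, 3, 1]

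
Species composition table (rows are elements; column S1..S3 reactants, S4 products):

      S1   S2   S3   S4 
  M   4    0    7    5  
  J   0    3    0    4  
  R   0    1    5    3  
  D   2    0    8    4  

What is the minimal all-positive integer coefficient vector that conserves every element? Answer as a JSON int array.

Coefficients: [2, 4, 1, 3]

M: 2·4+4·0+1·7 = 15 | 3·5 = 15
J: 2·0+4·3+1·0 = 12 | 3·4 = 12
R: 2·0+4·1+1·5 = 9 | 3·3 = 9
D: 2·2+4·0+1·8 = 12 | 3·4 = 12
gcd(2,4,1,3) = 1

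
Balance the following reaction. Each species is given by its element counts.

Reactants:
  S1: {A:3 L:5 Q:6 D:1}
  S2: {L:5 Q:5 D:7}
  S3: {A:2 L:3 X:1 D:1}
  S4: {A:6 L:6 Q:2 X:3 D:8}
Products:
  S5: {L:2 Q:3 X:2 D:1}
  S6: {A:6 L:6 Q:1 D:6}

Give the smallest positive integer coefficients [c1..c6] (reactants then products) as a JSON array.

Coefficients: [2, 1, 3, 3, 6, 5]

A: 2·3+1·0+3·2+3·6 = 30 | 6·0+5·6 = 30
L: 2·5+1·5+3·3+3·6 = 42 | 6·2+5·6 = 42
Q: 2·6+1·5+3·0+3·2 = 23 | 6·3+5·1 = 23
X: 2·0+1·0+3·1+3·3 = 12 | 6·2+5·0 = 12
D: 2·1+1·7+3·1+3·8 = 36 | 6·1+5·6 = 36
gcd(2,1,3,3,6,5) = 1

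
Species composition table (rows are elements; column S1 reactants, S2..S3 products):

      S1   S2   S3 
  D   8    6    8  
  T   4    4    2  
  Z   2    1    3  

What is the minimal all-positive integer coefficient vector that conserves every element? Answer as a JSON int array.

D: 5·8 = 40 | 4·6+2·8 = 40
T: 5·4 = 20 | 4·4+2·2 = 20
Z: 5·2 = 10 | 4·1+2·3 = 10
gcd(5,4,2) = 1

Coefficients: [5, 4, 2]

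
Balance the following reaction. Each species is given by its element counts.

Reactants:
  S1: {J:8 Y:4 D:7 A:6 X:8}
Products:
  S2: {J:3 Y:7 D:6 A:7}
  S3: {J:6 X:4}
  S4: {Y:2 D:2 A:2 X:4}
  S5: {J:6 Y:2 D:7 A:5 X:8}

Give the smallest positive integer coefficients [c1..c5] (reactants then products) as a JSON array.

J: 6·8 = 48 | 2·3+3·6+1·0+4·6 = 48
Y: 6·4 = 24 | 2·7+3·0+1·2+4·2 = 24
D: 6·7 = 42 | 2·6+3·0+1·2+4·7 = 42
A: 6·6 = 36 | 2·7+3·0+1·2+4·5 = 36
X: 6·8 = 48 | 2·0+3·4+1·4+4·8 = 48
gcd(6,2,3,1,4) = 1

Coefficients: [6, 2, 3, 1, 4]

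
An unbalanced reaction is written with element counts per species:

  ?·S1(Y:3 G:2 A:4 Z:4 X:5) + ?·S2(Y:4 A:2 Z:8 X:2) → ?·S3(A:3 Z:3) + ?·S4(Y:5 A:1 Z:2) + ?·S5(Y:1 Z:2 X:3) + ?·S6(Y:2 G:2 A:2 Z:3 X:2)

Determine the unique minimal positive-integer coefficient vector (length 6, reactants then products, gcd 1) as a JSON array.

Coefficients: [4, 3, 4, 2, 6, 4]

Y: 4·3+3·4 = 24 | 4·0+2·5+6·1+4·2 = 24
G: 4·2+3·0 = 8 | 4·0+2·0+6·0+4·2 = 8
A: 4·4+3·2 = 22 | 4·3+2·1+6·0+4·2 = 22
Z: 4·4+3·8 = 40 | 4·3+2·2+6·2+4·3 = 40
X: 4·5+3·2 = 26 | 4·0+2·0+6·3+4·2 = 26
gcd(4,3,4,2,6,4) = 1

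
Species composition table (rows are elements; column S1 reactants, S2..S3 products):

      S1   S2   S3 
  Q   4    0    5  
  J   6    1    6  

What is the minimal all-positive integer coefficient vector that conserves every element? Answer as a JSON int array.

Coefficients: [5, 6, 4]

Q: 5·4 = 20 | 6·0+4·5 = 20
J: 5·6 = 30 | 6·1+4·6 = 30
gcd(5,6,4) = 1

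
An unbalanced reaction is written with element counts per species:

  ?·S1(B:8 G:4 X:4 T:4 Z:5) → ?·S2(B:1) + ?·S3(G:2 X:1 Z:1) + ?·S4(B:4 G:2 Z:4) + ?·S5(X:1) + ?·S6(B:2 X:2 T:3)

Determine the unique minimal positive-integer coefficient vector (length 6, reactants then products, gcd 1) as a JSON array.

Coefficients: [3, 4, 3, 3, 1, 4]

B: 3·8 = 24 | 4·1+3·0+3·4+1·0+4·2 = 24
G: 3·4 = 12 | 4·0+3·2+3·2+1·0+4·0 = 12
X: 3·4 = 12 | 4·0+3·1+3·0+1·1+4·2 = 12
T: 3·4 = 12 | 4·0+3·0+3·0+1·0+4·3 = 12
Z: 3·5 = 15 | 4·0+3·1+3·4+1·0+4·0 = 15
gcd(3,4,3,3,1,4) = 1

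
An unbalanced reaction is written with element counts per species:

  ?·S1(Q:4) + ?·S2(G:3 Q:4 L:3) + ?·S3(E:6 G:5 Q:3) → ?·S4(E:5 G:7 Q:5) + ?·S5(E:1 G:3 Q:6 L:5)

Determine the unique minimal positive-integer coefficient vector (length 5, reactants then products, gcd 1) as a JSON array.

E: 1·0+5·0+3·6 = 18 | 3·5+3·1 = 18
G: 1·0+5·3+3·5 = 30 | 3·7+3·3 = 30
Q: 1·4+5·4+3·3 = 33 | 3·5+3·6 = 33
L: 1·0+5·3+3·0 = 15 | 3·0+3·5 = 15
gcd(1,5,3,3,3) = 1

Coefficients: [1, 5, 3, 3, 3]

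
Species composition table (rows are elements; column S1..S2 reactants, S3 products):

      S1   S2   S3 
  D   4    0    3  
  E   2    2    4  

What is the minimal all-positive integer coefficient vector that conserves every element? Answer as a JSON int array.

Coefficients: [3, 5, 4]

D: 3·4+5·0 = 12 | 4·3 = 12
E: 3·2+5·2 = 16 | 4·4 = 16
gcd(3,5,4) = 1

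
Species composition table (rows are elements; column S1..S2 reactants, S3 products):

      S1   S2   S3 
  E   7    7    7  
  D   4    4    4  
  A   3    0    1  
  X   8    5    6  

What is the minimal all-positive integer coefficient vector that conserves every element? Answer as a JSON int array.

E: 1·7+2·7 = 21 | 3·7 = 21
D: 1·4+2·4 = 12 | 3·4 = 12
A: 1·3+2·0 = 3 | 3·1 = 3
X: 1·8+2·5 = 18 | 3·6 = 18
gcd(1,2,3) = 1

Coefficients: [1, 2, 3]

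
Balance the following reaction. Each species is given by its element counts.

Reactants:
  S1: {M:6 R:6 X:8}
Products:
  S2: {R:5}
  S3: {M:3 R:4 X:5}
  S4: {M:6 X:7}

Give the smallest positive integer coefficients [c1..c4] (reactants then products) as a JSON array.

M: 3·6 = 18 | 2·0+2·3+2·6 = 18
R: 3·6 = 18 | 2·5+2·4+2·0 = 18
X: 3·8 = 24 | 2·0+2·5+2·7 = 24
gcd(3,2,2,2) = 1

Coefficients: [3, 2, 2, 2]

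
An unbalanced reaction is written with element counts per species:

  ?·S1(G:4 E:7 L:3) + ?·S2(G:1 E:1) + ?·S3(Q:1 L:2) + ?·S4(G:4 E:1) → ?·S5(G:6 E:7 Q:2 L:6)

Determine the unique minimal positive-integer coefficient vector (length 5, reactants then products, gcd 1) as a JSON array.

Coefficients: [2, 6, 6, 1, 3]

G: 2·4+6·1+6·0+1·4 = 18 | 3·6 = 18
E: 2·7+6·1+6·0+1·1 = 21 | 3·7 = 21
Q: 2·0+6·0+6·1+1·0 = 6 | 3·2 = 6
L: 2·3+6·0+6·2+1·0 = 18 | 3·6 = 18
gcd(2,6,6,1,3) = 1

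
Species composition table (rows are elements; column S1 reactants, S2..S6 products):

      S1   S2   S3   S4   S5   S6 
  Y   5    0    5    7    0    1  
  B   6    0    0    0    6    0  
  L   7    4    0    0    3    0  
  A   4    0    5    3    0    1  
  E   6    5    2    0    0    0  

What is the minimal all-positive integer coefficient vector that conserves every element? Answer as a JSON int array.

Y: 4·5 = 20 | 4·0+2·5+1·7+4·0+3·1 = 20
B: 4·6 = 24 | 4·0+2·0+1·0+4·6+3·0 = 24
L: 4·7 = 28 | 4·4+2·0+1·0+4·3+3·0 = 28
A: 4·4 = 16 | 4·0+2·5+1·3+4·0+3·1 = 16
E: 4·6 = 24 | 4·5+2·2+1·0+4·0+3·0 = 24
gcd(4,4,2,1,4,3) = 1

Coefficients: [4, 4, 2, 1, 4, 3]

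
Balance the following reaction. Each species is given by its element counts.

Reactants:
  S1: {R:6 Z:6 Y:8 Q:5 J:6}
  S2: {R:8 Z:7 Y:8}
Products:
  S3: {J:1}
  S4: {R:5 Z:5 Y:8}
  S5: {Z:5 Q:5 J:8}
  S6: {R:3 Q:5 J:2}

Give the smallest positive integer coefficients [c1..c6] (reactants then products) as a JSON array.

R: 3·6+1·8 = 26 | 6·0+4·5+1·0+2·3 = 26
Z: 3·6+1·7 = 25 | 6·0+4·5+1·5+2·0 = 25
Y: 3·8+1·8 = 32 | 6·0+4·8+1·0+2·0 = 32
Q: 3·5+1·0 = 15 | 6·0+4·0+1·5+2·5 = 15
J: 3·6+1·0 = 18 | 6·1+4·0+1·8+2·2 = 18
gcd(3,1,6,4,1,2) = 1

Coefficients: [3, 1, 6, 4, 1, 2]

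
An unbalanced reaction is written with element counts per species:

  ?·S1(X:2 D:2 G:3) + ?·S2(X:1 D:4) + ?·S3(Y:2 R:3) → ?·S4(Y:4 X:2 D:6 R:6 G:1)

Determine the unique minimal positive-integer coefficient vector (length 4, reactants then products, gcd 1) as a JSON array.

Y: 1·0+4·0+6·2 = 12 | 3·4 = 12
X: 1·2+4·1+6·0 = 6 | 3·2 = 6
D: 1·2+4·4+6·0 = 18 | 3·6 = 18
R: 1·0+4·0+6·3 = 18 | 3·6 = 18
G: 1·3+4·0+6·0 = 3 | 3·1 = 3
gcd(1,4,6,3) = 1

Coefficients: [1, 4, 6, 3]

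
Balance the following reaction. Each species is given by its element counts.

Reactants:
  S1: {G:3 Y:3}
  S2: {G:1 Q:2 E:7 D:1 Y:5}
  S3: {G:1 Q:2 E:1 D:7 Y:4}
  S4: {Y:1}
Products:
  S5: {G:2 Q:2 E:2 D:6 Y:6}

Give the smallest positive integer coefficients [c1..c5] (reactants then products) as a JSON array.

G: 2·3+1·1+5·1+5·0 = 12 | 6·2 = 12
Q: 2·0+1·2+5·2+5·0 = 12 | 6·2 = 12
E: 2·0+1·7+5·1+5·0 = 12 | 6·2 = 12
D: 2·0+1·1+5·7+5·0 = 36 | 6·6 = 36
Y: 2·3+1·5+5·4+5·1 = 36 | 6·6 = 36
gcd(2,1,5,5,6) = 1

Coefficients: [2, 1, 5, 5, 6]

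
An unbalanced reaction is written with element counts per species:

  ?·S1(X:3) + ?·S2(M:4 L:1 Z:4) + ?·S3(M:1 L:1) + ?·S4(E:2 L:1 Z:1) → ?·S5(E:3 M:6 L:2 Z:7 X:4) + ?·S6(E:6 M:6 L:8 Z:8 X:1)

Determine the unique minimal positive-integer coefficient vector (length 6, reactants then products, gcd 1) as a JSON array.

E: 3·0+4·0+2·0+6·2 = 12 | 2·3+1·6 = 12
M: 3·0+4·4+2·1+6·0 = 18 | 2·6+1·6 = 18
L: 3·0+4·1+2·1+6·1 = 12 | 2·2+1·8 = 12
Z: 3·0+4·4+2·0+6·1 = 22 | 2·7+1·8 = 22
X: 3·3+4·0+2·0+6·0 = 9 | 2·4+1·1 = 9
gcd(3,4,2,6,2,1) = 1

Coefficients: [3, 4, 2, 6, 2, 1]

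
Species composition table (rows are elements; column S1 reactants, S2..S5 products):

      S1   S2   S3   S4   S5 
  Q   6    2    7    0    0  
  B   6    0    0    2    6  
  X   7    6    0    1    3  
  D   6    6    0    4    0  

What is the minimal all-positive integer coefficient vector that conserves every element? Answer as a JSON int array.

Q: 6·6 = 36 | 4·2+4·7+3·0+5·0 = 36
B: 6·6 = 36 | 4·0+4·0+3·2+5·6 = 36
X: 6·7 = 42 | 4·6+4·0+3·1+5·3 = 42
D: 6·6 = 36 | 4·6+4·0+3·4+5·0 = 36
gcd(6,4,4,3,5) = 1

Coefficients: [6, 4, 4, 3, 5]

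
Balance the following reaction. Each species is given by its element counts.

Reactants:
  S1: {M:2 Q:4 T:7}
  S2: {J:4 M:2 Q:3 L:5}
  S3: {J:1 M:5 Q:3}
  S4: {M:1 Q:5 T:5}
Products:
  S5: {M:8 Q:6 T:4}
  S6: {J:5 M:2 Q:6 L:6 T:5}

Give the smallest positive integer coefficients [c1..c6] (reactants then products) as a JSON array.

J: 4·0+6·4+1·1+1·0 = 25 | 2·0+5·5 = 25
M: 4·2+6·2+1·5+1·1 = 26 | 2·8+5·2 = 26
Q: 4·4+6·3+1·3+1·5 = 42 | 2·6+5·6 = 42
L: 4·0+6·5+1·0+1·0 = 30 | 2·0+5·6 = 30
T: 4·7+6·0+1·0+1·5 = 33 | 2·4+5·5 = 33
gcd(4,6,1,1,2,5) = 1

Coefficients: [4, 6, 1, 1, 2, 5]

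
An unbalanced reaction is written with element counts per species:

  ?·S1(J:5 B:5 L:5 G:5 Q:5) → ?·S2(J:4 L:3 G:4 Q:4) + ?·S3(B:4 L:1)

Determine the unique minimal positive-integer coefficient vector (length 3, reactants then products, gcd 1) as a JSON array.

J: 4·5 = 20 | 5·4+5·0 = 20
B: 4·5 = 20 | 5·0+5·4 = 20
L: 4·5 = 20 | 5·3+5·1 = 20
G: 4·5 = 20 | 5·4+5·0 = 20
Q: 4·5 = 20 | 5·4+5·0 = 20
gcd(4,5,5) = 1

Coefficients: [4, 5, 5]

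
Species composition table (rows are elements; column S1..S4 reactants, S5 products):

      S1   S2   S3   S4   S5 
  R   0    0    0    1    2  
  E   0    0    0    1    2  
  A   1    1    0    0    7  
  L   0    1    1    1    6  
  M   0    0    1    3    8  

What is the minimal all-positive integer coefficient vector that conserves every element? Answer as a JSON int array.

Coefficients: [5, 2, 2, 2, 1]

R: 5·0+2·0+2·0+2·1 = 2 | 1·2 = 2
E: 5·0+2·0+2·0+2·1 = 2 | 1·2 = 2
A: 5·1+2·1+2·0+2·0 = 7 | 1·7 = 7
L: 5·0+2·1+2·1+2·1 = 6 | 1·6 = 6
M: 5·0+2·0+2·1+2·3 = 8 | 1·8 = 8
gcd(5,2,2,2,1) = 1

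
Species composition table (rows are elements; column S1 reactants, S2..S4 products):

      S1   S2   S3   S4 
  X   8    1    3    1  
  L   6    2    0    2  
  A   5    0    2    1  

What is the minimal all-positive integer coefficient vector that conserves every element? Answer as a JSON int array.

X: 3·8 = 24 | 4·1+5·3+5·1 = 24
L: 3·6 = 18 | 4·2+5·0+5·2 = 18
A: 3·5 = 15 | 4·0+5·2+5·1 = 15
gcd(3,4,5,5) = 1

Coefficients: [3, 4, 5, 5]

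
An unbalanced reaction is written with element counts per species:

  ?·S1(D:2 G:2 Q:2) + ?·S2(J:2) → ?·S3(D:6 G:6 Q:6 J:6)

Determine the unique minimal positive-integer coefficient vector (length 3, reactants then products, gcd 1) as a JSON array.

Coefficients: [3, 3, 1]

D: 3·2+3·0 = 6 | 1·6 = 6
G: 3·2+3·0 = 6 | 1·6 = 6
Q: 3·2+3·0 = 6 | 1·6 = 6
J: 3·0+3·2 = 6 | 1·6 = 6
gcd(3,3,1) = 1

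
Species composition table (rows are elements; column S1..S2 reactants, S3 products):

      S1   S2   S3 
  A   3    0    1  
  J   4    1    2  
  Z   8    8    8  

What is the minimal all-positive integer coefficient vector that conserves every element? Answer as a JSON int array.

Coefficients: [1, 2, 3]

A: 1·3+2·0 = 3 | 3·1 = 3
J: 1·4+2·1 = 6 | 3·2 = 6
Z: 1·8+2·8 = 24 | 3·8 = 24
gcd(1,2,3) = 1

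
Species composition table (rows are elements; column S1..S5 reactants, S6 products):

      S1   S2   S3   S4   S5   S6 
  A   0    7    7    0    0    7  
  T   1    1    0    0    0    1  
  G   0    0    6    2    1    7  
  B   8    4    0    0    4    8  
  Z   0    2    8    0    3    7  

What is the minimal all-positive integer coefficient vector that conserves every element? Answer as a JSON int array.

A: 2·0+1·7+2·7+4·0+1·0 = 21 | 3·7 = 21
T: 2·1+1·1+2·0+4·0+1·0 = 3 | 3·1 = 3
G: 2·0+1·0+2·6+4·2+1·1 = 21 | 3·7 = 21
B: 2·8+1·4+2·0+4·0+1·4 = 24 | 3·8 = 24
Z: 2·0+1·2+2·8+4·0+1·3 = 21 | 3·7 = 21
gcd(2,1,2,4,1,3) = 1

Coefficients: [2, 1, 2, 4, 1, 3]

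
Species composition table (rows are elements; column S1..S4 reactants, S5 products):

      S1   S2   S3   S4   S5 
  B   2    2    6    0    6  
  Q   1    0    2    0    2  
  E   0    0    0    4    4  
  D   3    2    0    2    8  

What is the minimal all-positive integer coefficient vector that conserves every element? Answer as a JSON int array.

B: 6·2+3·2+1·6+4·0 = 24 | 4·6 = 24
Q: 6·1+3·0+1·2+4·0 = 8 | 4·2 = 8
E: 6·0+3·0+1·0+4·4 = 16 | 4·4 = 16
D: 6·3+3·2+1·0+4·2 = 32 | 4·8 = 32
gcd(6,3,1,4,4) = 1

Coefficients: [6, 3, 1, 4, 4]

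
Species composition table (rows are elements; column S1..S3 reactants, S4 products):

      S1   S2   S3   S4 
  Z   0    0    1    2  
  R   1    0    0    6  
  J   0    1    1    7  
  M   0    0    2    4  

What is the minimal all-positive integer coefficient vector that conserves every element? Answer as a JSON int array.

Coefficients: [6, 5, 2, 1]

Z: 6·0+5·0+2·1 = 2 | 1·2 = 2
R: 6·1+5·0+2·0 = 6 | 1·6 = 6
J: 6·0+5·1+2·1 = 7 | 1·7 = 7
M: 6·0+5·0+2·2 = 4 | 1·4 = 4
gcd(6,5,2,1) = 1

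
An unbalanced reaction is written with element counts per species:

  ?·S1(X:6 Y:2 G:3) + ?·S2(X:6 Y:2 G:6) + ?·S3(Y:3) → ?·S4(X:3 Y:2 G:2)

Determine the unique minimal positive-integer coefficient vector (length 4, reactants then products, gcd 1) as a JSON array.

Coefficients: [2, 1, 2, 6]

X: 2·6+1·6+2·0 = 18 | 6·3 = 18
Y: 2·2+1·2+2·3 = 12 | 6·2 = 12
G: 2·3+1·6+2·0 = 12 | 6·2 = 12
gcd(2,1,2,6) = 1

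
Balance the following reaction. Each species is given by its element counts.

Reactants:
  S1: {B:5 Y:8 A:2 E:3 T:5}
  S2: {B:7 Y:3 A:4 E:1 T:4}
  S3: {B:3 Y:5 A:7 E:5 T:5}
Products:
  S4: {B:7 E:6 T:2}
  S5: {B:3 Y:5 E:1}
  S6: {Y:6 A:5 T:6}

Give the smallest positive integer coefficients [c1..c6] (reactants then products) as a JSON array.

B: 6·5+1·7+2·3 = 43 | 4·7+5·3+6·0 = 43
Y: 6·8+1·3+2·5 = 61 | 4·0+5·5+6·6 = 61
A: 6·2+1·4+2·7 = 30 | 4·0+5·0+6·5 = 30
E: 6·3+1·1+2·5 = 29 | 4·6+5·1+6·0 = 29
T: 6·5+1·4+2·5 = 44 | 4·2+5·0+6·6 = 44
gcd(6,1,2,4,5,6) = 1

Coefficients: [6, 1, 2, 4, 5, 6]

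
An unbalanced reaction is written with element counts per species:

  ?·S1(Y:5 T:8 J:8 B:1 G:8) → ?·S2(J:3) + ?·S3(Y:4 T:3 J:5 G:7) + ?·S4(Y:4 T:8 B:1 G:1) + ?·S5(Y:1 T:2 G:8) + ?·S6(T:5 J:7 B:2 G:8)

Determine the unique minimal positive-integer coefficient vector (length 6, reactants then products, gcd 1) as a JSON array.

Y: 5·5 = 25 | 6·0+3·4+3·4+1·1+1·0 = 25
T: 5·8 = 40 | 6·0+3·3+3·8+1·2+1·5 = 40
J: 5·8 = 40 | 6·3+3·5+3·0+1·0+1·7 = 40
B: 5·1 = 5 | 6·0+3·0+3·1+1·0+1·2 = 5
G: 5·8 = 40 | 6·0+3·7+3·1+1·8+1·8 = 40
gcd(5,6,3,3,1,1) = 1

Coefficients: [5, 6, 3, 3, 1, 1]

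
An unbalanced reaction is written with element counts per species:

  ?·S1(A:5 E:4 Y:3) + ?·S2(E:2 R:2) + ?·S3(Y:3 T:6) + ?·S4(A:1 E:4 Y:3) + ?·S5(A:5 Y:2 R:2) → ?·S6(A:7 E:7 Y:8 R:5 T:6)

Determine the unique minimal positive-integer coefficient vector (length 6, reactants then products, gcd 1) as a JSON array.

Coefficients: [1, 6, 4, 3, 4, 4]

A: 1·5+6·0+4·0+3·1+4·5 = 28 | 4·7 = 28
E: 1·4+6·2+4·0+3·4+4·0 = 28 | 4·7 = 28
Y: 1·3+6·0+4·3+3·3+4·2 = 32 | 4·8 = 32
R: 1·0+6·2+4·0+3·0+4·2 = 20 | 4·5 = 20
T: 1·0+6·0+4·6+3·0+4·0 = 24 | 4·6 = 24
gcd(1,6,4,3,4,4) = 1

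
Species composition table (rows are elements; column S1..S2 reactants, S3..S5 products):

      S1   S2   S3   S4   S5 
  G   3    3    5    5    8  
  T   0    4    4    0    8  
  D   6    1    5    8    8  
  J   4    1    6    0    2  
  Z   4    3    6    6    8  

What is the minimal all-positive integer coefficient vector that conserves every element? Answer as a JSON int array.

Coefficients: [5, 6, 4, 1, 1]

G: 5·3+6·3 = 33 | 4·5+1·5+1·8 = 33
T: 5·0+6·4 = 24 | 4·4+1·0+1·8 = 24
D: 5·6+6·1 = 36 | 4·5+1·8+1·8 = 36
J: 5·4+6·1 = 26 | 4·6+1·0+1·2 = 26
Z: 5·4+6·3 = 38 | 4·6+1·6+1·8 = 38
gcd(5,6,4,1,1) = 1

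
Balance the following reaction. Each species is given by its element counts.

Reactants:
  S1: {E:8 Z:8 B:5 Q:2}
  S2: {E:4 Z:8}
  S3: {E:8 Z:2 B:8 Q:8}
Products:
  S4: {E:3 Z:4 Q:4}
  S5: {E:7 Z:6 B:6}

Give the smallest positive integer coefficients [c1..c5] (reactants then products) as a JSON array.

Coefficients: [4, 3, 2, 6, 6]

E: 4·8+3·4+2·8 = 60 | 6·3+6·7 = 60
Z: 4·8+3·8+2·2 = 60 | 6·4+6·6 = 60
B: 4·5+3·0+2·8 = 36 | 6·0+6·6 = 36
Q: 4·2+3·0+2·8 = 24 | 6·4+6·0 = 24
gcd(4,3,2,6,6) = 1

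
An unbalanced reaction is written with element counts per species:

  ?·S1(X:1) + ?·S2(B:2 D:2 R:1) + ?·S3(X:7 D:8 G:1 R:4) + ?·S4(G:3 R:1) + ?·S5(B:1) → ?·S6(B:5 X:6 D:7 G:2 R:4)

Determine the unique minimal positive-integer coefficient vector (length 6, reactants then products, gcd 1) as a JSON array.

B: 5·0+3·2+1·0+1·0+4·1 = 10 | 2·5 = 10
X: 5·1+3·0+1·7+1·0+4·0 = 12 | 2·6 = 12
D: 5·0+3·2+1·8+1·0+4·0 = 14 | 2·7 = 14
G: 5·0+3·0+1·1+1·3+4·0 = 4 | 2·2 = 4
R: 5·0+3·1+1·4+1·1+4·0 = 8 | 2·4 = 8
gcd(5,3,1,1,4,2) = 1

Coefficients: [5, 3, 1, 1, 4, 2]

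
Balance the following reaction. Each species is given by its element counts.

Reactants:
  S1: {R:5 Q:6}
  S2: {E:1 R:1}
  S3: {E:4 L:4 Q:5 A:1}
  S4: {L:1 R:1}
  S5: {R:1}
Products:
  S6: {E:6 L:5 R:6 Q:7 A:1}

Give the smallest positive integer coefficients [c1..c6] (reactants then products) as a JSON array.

E: 1·0+6·1+3·4+3·0+4·0 = 18 | 3·6 = 18
L: 1·0+6·0+3·4+3·1+4·0 = 15 | 3·5 = 15
R: 1·5+6·1+3·0+3·1+4·1 = 18 | 3·6 = 18
Q: 1·6+6·0+3·5+3·0+4·0 = 21 | 3·7 = 21
A: 1·0+6·0+3·1+3·0+4·0 = 3 | 3·1 = 3
gcd(1,6,3,3,4,3) = 1

Coefficients: [1, 6, 3, 3, 4, 3]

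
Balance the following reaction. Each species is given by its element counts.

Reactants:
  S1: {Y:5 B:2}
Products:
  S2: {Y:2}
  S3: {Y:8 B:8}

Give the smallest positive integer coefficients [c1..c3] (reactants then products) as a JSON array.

Coefficients: [4, 6, 1]

Y: 4·5 = 20 | 6·2+1·8 = 20
B: 4·2 = 8 | 6·0+1·8 = 8
gcd(4,6,1) = 1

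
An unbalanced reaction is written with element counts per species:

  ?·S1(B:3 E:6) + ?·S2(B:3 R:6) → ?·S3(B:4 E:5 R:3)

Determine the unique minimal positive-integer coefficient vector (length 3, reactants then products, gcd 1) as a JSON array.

B: 5·3+3·3 = 24 | 6·4 = 24
E: 5·6+3·0 = 30 | 6·5 = 30
R: 5·0+3·6 = 18 | 6·3 = 18
gcd(5,3,6) = 1

Coefficients: [5, 3, 6]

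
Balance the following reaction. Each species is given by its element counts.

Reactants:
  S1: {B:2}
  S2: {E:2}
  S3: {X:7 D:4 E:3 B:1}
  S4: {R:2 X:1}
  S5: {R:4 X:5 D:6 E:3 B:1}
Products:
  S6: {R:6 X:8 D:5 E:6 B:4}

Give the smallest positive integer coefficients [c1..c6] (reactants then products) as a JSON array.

Coefficients: [3, 3, 1, 4, 1, 2]

R: 3·0+3·0+1·0+4·2+1·4 = 12 | 2·6 = 12
X: 3·0+3·0+1·7+4·1+1·5 = 16 | 2·8 = 16
D: 3·0+3·0+1·4+4·0+1·6 = 10 | 2·5 = 10
E: 3·0+3·2+1·3+4·0+1·3 = 12 | 2·6 = 12
B: 3·2+3·0+1·1+4·0+1·1 = 8 | 2·4 = 8
gcd(3,3,1,4,1,2) = 1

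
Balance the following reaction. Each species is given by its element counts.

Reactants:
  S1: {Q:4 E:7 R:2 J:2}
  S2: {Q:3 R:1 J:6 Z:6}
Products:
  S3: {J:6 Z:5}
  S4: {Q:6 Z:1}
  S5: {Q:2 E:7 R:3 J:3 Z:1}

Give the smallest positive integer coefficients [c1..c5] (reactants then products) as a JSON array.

Q: 6·4+6·3 = 42 | 5·0+5·6+6·2 = 42
E: 6·7+6·0 = 42 | 5·0+5·0+6·7 = 42
R: 6·2+6·1 = 18 | 5·0+5·0+6·3 = 18
J: 6·2+6·6 = 48 | 5·6+5·0+6·3 = 48
Z: 6·0+6·6 = 36 | 5·5+5·1+6·1 = 36
gcd(6,6,5,5,6) = 1

Coefficients: [6, 6, 5, 5, 6]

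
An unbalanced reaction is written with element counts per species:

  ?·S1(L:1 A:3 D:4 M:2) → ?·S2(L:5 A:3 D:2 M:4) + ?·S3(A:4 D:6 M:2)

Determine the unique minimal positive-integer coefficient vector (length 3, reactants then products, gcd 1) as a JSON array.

Coefficients: [5, 1, 3]

L: 5·1 = 5 | 1·5+3·0 = 5
A: 5·3 = 15 | 1·3+3·4 = 15
D: 5·4 = 20 | 1·2+3·6 = 20
M: 5·2 = 10 | 1·4+3·2 = 10
gcd(5,1,3) = 1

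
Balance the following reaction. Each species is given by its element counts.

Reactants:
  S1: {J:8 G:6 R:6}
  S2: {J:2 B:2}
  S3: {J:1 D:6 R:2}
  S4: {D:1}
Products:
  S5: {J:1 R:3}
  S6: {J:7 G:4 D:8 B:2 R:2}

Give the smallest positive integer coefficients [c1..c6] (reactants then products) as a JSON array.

J: 2·8+3·2+3·1+6·0 = 25 | 4·1+3·7 = 25
G: 2·6+3·0+3·0+6·0 = 12 | 4·0+3·4 = 12
D: 2·0+3·0+3·6+6·1 = 24 | 4·0+3·8 = 24
B: 2·0+3·2+3·0+6·0 = 6 | 4·0+3·2 = 6
R: 2·6+3·0+3·2+6·0 = 18 | 4·3+3·2 = 18
gcd(2,3,3,6,4,3) = 1

Coefficients: [2, 3, 3, 6, 4, 3]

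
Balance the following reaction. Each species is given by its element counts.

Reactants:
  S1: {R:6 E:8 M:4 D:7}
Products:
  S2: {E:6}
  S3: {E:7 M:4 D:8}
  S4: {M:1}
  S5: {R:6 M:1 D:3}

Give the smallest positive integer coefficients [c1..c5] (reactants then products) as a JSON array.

R: 4·6 = 24 | 3·0+2·0+4·0+4·6 = 24
E: 4·8 = 32 | 3·6+2·7+4·0+4·0 = 32
M: 4·4 = 16 | 3·0+2·4+4·1+4·1 = 16
D: 4·7 = 28 | 3·0+2·8+4·0+4·3 = 28
gcd(4,3,2,4,4) = 1

Coefficients: [4, 3, 2, 4, 4]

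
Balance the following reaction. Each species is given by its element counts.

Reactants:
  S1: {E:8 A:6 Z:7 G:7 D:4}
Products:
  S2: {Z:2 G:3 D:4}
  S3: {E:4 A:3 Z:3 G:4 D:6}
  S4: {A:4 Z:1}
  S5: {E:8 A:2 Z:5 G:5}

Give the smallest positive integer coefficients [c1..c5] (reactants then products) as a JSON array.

Coefficients: [6, 3, 2, 5, 5]

E: 6·8 = 48 | 3·0+2·4+5·0+5·8 = 48
A: 6·6 = 36 | 3·0+2·3+5·4+5·2 = 36
Z: 6·7 = 42 | 3·2+2·3+5·1+5·5 = 42
G: 6·7 = 42 | 3·3+2·4+5·0+5·5 = 42
D: 6·4 = 24 | 3·4+2·6+5·0+5·0 = 24
gcd(6,3,2,5,5) = 1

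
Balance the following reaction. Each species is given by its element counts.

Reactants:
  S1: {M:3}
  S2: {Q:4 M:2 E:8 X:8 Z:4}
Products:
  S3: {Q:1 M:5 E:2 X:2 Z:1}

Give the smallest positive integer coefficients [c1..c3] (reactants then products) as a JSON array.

Q: 6·0+1·4 = 4 | 4·1 = 4
M: 6·3+1·2 = 20 | 4·5 = 20
E: 6·0+1·8 = 8 | 4·2 = 8
X: 6·0+1·8 = 8 | 4·2 = 8
Z: 6·0+1·4 = 4 | 4·1 = 4
gcd(6,1,4) = 1

Coefficients: [6, 1, 4]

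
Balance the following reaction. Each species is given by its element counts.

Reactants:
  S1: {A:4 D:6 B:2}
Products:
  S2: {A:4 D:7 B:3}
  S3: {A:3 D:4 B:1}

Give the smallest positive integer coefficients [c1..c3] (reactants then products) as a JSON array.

Coefficients: [5, 2, 4]

A: 5·4 = 20 | 2·4+4·3 = 20
D: 5·6 = 30 | 2·7+4·4 = 30
B: 5·2 = 10 | 2·3+4·1 = 10
gcd(5,2,4) = 1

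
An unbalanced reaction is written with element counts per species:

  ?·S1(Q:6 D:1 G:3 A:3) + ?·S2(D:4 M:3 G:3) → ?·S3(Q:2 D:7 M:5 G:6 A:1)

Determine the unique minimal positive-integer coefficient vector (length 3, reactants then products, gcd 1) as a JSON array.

Coefficients: [1, 5, 3]

Q: 1·6+5·0 = 6 | 3·2 = 6
D: 1·1+5·4 = 21 | 3·7 = 21
M: 1·0+5·3 = 15 | 3·5 = 15
G: 1·3+5·3 = 18 | 3·6 = 18
A: 1·3+5·0 = 3 | 3·1 = 3
gcd(1,5,3) = 1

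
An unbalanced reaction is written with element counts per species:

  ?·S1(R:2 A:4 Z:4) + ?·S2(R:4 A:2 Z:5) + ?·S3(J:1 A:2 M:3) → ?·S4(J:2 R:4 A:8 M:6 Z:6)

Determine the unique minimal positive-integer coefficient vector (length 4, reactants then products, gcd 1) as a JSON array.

Coefficients: [2, 2, 6, 3]

J: 2·0+2·0+6·1 = 6 | 3·2 = 6
R: 2·2+2·4+6·0 = 12 | 3·4 = 12
A: 2·4+2·2+6·2 = 24 | 3·8 = 24
M: 2·0+2·0+6·3 = 18 | 3·6 = 18
Z: 2·4+2·5+6·0 = 18 | 3·6 = 18
gcd(2,2,6,3) = 1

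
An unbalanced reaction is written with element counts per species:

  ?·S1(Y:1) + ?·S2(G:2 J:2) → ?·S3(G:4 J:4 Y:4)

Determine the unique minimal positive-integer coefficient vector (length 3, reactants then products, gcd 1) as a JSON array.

Coefficients: [4, 2, 1]

G: 4·0+2·2 = 4 | 1·4 = 4
J: 4·0+2·2 = 4 | 1·4 = 4
Y: 4·1+2·0 = 4 | 1·4 = 4
gcd(4,2,1) = 1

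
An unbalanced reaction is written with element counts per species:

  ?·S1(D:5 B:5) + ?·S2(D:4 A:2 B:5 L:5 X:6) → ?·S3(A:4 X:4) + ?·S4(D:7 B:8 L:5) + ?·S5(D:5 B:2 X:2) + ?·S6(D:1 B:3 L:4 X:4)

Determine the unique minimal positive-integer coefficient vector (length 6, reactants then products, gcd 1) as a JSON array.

Coefficients: [1, 6, 3, 2, 2, 5]

D: 1·5+6·4 = 29 | 3·0+2·7+2·5+5·1 = 29
A: 1·0+6·2 = 12 | 3·4+2·0+2·0+5·0 = 12
B: 1·5+6·5 = 35 | 3·0+2·8+2·2+5·3 = 35
L: 1·0+6·5 = 30 | 3·0+2·5+2·0+5·4 = 30
X: 1·0+6·6 = 36 | 3·4+2·0+2·2+5·4 = 36
gcd(1,6,3,2,2,5) = 1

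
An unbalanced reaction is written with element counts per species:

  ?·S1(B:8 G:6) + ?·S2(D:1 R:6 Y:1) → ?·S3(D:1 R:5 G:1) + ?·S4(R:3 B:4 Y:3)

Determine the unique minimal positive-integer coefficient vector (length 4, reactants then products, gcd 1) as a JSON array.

D: 1·0+6·1 = 6 | 6·1+2·0 = 6
R: 1·0+6·6 = 36 | 6·5+2·3 = 36
B: 1·8+6·0 = 8 | 6·0+2·4 = 8
Y: 1·0+6·1 = 6 | 6·0+2·3 = 6
G: 1·6+6·0 = 6 | 6·1+2·0 = 6
gcd(1,6,6,2) = 1

Coefficients: [1, 6, 6, 2]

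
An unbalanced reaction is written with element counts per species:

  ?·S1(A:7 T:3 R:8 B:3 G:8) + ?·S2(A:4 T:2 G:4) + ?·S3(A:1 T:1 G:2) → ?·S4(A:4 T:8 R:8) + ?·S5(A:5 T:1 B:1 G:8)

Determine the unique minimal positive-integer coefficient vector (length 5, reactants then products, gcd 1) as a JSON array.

A: 1·7+2·4+4·1 = 19 | 1·4+3·5 = 19
T: 1·3+2·2+4·1 = 11 | 1·8+3·1 = 11
R: 1·8+2·0+4·0 = 8 | 1·8+3·0 = 8
B: 1·3+2·0+4·0 = 3 | 1·0+3·1 = 3
G: 1·8+2·4+4·2 = 24 | 1·0+3·8 = 24
gcd(1,2,4,1,3) = 1

Coefficients: [1, 2, 4, 1, 3]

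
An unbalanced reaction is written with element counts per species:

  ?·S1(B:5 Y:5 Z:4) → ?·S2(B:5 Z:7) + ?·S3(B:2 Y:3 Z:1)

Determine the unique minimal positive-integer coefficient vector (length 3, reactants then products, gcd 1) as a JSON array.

Coefficients: [3, 1, 5]

B: 3·5 = 15 | 1·5+5·2 = 15
Y: 3·5 = 15 | 1·0+5·3 = 15
Z: 3·4 = 12 | 1·7+5·1 = 12
gcd(3,1,5) = 1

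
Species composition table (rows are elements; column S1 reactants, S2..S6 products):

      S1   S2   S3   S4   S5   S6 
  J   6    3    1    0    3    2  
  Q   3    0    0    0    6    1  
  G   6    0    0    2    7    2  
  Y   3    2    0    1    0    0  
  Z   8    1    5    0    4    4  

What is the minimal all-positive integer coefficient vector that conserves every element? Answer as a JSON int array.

Coefficients: [5, 5, 3, 5, 2, 3]

J: 5·6 = 30 | 5·3+3·1+5·0+2·3+3·2 = 30
Q: 5·3 = 15 | 5·0+3·0+5·0+2·6+3·1 = 15
G: 5·6 = 30 | 5·0+3·0+5·2+2·7+3·2 = 30
Y: 5·3 = 15 | 5·2+3·0+5·1+2·0+3·0 = 15
Z: 5·8 = 40 | 5·1+3·5+5·0+2·4+3·4 = 40
gcd(5,5,3,5,2,3) = 1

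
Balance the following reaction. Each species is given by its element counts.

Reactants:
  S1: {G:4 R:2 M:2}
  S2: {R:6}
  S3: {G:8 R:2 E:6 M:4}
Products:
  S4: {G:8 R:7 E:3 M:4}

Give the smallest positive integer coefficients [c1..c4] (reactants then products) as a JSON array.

G: 6·4+4·0+3·8 = 48 | 6·8 = 48
R: 6·2+4·6+3·2 = 42 | 6·7 = 42
E: 6·0+4·0+3·6 = 18 | 6·3 = 18
M: 6·2+4·0+3·4 = 24 | 6·4 = 24
gcd(6,4,3,6) = 1

Coefficients: [6, 4, 3, 6]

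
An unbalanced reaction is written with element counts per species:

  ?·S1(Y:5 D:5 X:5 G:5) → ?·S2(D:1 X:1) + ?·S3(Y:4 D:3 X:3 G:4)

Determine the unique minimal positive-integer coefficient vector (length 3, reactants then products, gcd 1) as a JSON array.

Y: 4·5 = 20 | 5·0+5·4 = 20
D: 4·5 = 20 | 5·1+5·3 = 20
X: 4·5 = 20 | 5·1+5·3 = 20
G: 4·5 = 20 | 5·0+5·4 = 20
gcd(4,5,5) = 1

Coefficients: [4, 5, 5]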